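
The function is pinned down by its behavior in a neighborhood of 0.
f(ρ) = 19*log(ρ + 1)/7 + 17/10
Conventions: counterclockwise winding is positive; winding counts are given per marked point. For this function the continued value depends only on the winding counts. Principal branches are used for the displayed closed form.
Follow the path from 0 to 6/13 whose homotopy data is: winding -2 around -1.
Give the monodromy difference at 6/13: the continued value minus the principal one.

Continued minus principal equals -(76/7)*pi*i.

The rational part is single-valued and drops out of the difference; each branch term changes only by its own monodromy.
(19/7)*log(1 - ρ/(-1)): each positive loop around -1 adds 2*pi*i to the log, so winding -2 contributes (19/7)*(-2)*2*pi*i = -(76/7)*pi*i.
Summing the contributions at ρ = 6/13 gives -(76/7)*pi*i.


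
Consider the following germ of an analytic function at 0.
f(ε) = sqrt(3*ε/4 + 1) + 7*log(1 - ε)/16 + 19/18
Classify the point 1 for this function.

The point is a logarithmic branch point.

The term (7/16)*log(1 - ε/(1)) has argument 1 - 1/(1) = 0 at 1: a logarithmic (infinitely-sheeted) branch point; the remaining terms are analytic or single-valued there.


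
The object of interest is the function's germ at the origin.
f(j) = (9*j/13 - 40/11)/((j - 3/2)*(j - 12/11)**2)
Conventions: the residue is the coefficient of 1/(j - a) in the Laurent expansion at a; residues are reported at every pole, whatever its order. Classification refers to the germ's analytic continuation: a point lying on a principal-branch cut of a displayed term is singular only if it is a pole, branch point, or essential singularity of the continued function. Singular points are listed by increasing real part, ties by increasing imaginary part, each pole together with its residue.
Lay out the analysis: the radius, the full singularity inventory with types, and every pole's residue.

Radius of convergence at 0: 12/11.
At 12/11: a pole of order 2; residue 16346/1053.
At 3/2: a pole of order 1; residue -16346/1053.

Denominator factor (j - 3/2): pole of order 1 at 3/2, modulus 3/2.
Denominator factor (j - 12/11)^2: pole of order 2 at 12/11, modulus 12/11.
The radius of convergence is the smallest modulus among the singular points: 12/11.
At the order-2 pole 12/11 set g(j) = (j - (12/11))^2*f(j) = (9*j/13 - 40/11)/(j - 3/2).
Order-2 pole: residue = g'(a); g'(12/11) = 16346/1053, so the residue is 16346/1053.
At the order-1 pole 3/2 set g(j) = (j - (3/2))*f(j) = (9*j/13 - 40/11)/(j - 12/11)**2.
Simple pole: residue = g(a) at a = 3/2, which is -16346/1053.
List the singular points by increasing real part (a conjugate pair: the negative imaginary part first).


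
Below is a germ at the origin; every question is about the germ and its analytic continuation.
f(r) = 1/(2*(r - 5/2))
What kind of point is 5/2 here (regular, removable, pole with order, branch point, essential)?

The point is a pole of order 1.

The denominator factor r - 5/2 vanishes at 5/2 and appears to the power 1; the numerator there equals 1/2, nonzero, and no other factor vanishes.
Hence a pole whose order is the multiplicity, 1.


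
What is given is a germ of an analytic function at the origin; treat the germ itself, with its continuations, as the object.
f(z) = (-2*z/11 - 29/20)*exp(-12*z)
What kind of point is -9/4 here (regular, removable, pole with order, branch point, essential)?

There is no denominator, hence no pole anywhere.
The factor exp(-12*z) is entire.
So the germ continues analytically to -9/4.

The point is a regular point.


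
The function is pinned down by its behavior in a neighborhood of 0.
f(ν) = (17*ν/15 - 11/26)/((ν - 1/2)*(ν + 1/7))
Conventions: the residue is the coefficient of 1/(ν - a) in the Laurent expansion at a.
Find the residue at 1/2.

The residue is 392/1755.

At the order-1 pole 1/2 set g(ν) = (ν - (1/2))*f(ν) = (17*ν/15 - 11/26)/(ν + 1/7).
Simple pole: residue = g(a) at a = 1/2, which is 392/1755.


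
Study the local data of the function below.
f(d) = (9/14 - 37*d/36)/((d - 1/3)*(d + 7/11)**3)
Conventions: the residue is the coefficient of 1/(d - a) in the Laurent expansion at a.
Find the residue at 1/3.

The residue is 302137/917504.

At the order-1 pole 1/3 set g(d) = (d - (1/3))*f(d) = (9/14 - 37*d/36)/(d + 7/11)**3.
Simple pole: residue = g(a) at a = 1/3, which is 302137/917504.


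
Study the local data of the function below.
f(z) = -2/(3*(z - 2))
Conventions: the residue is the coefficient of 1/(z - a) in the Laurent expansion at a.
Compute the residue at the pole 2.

The residue is -2/3.

At the order-1 pole 2 set g(z) = (z - (2))*f(z) = -2/3.
Simple pole: residue = g(a) at a = 2, which is -2/3.


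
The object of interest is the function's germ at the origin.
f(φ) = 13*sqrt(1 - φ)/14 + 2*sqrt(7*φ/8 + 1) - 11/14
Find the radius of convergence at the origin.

The radius of convergence is 1.

Branch term (13/14)*sqrt(1 - φ/(1)): its argument vanishes at φ = 1, a square-root branch point, modulus 1.
Branch term (2)*sqrt(1 - φ/(-8/7)): its argument vanishes at φ = -8/7, a square-root branch point, modulus 8/7.
The radius of convergence is the smallest modulus among the singular points: 1.


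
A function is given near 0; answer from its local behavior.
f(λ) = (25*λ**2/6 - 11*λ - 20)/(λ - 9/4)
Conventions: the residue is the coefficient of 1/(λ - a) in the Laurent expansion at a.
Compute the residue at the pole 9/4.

At the order-1 pole 9/4 set g(λ) = (λ - (9/4))*f(λ) = 25*λ**2/6 - 11*λ - 20.
Simple pole: residue = g(a) at a = 9/4, which is -757/32.

The residue is -757/32.


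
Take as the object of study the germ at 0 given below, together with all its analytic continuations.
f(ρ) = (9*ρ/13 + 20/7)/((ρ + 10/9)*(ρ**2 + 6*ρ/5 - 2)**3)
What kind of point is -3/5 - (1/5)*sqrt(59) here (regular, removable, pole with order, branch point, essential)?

The denominator factor ρ**2 + 6*ρ/5 - 2 vanishes at -3/5 - (1/5)*sqrt(59) and appears to the power 3; the numerator there equals 1111/455 - (9/65)*sqrt(59), nonzero, and no other factor vanishes.
Hence a pole whose order is the multiplicity, 3.

The point is a pole of order 3.


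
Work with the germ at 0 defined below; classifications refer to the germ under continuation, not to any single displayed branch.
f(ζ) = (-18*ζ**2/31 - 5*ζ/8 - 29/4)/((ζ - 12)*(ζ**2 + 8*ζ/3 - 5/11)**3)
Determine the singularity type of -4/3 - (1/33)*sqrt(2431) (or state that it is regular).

The denominator factor ζ**2 + 8*ζ/3 - 5/11 vanishes at -4/3 - (1/33)*sqrt(2431) and appears to the power 3; the numerator there equals -35785/4092 - (229/8184)*sqrt(2431), nonzero, and no other factor vanishes.
Hence a pole whose order is the multiplicity, 3.

The point is a pole of order 3.


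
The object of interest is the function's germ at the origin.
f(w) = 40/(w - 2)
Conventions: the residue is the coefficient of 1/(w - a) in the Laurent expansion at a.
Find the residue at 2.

At the order-1 pole 2 set g(w) = (w - (2))*f(w) = 40.
Simple pole: residue = g(a) at a = 2, which is 40.

The residue is 40.


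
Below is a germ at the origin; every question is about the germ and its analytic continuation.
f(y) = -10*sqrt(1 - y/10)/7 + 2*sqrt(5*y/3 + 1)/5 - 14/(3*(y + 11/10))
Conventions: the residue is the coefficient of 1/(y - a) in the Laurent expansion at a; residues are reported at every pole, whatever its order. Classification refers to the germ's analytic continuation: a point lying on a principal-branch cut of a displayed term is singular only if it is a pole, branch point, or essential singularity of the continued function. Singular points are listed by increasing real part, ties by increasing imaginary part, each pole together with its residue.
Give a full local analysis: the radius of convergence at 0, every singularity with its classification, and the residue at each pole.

Denominator factor (y + 11/10): pole of order 1 at -11/10, modulus 11/10.
Branch term (-10/7)*sqrt(1 - y/(10)): its argument vanishes at y = 10, a square-root branch point, modulus 10.
Branch term (2/5)*sqrt(1 - y/(-3/5)): its argument vanishes at y = -3/5, a square-root branch point, modulus 3/5.
The radius of convergence is the smallest modulus among the singular points: 3/5.
The branch terms are analytic at -11/10 and contribute nothing to the residue; only the rational part matters.
At the order-1 pole -11/10 set g(y) = (y - (-11/10))*(rational part) = -14/3.
Simple pole: residue = g(a) at a = -11/10, which is -14/3.
List the singular points by increasing real part (a conjugate pair: the negative imaginary part first).

Radius of convergence at 0: 3/5.
At -11/10: a pole of order 1; residue -14/3.
At -3/5: an algebraic (square-root) branch point.
At 10: an algebraic (square-root) branch point.


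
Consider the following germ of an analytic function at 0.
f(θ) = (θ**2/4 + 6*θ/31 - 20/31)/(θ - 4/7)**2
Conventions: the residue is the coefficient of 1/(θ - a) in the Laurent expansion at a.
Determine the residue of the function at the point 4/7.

The residue is 104/217.

At the order-2 pole 4/7 set g(θ) = (θ - (4/7))^2*f(θ) = θ**2/4 + 6*θ/31 - 20/31.
Order-2 pole: residue = g'(a); g'(4/7) = 104/217, so the residue is 104/217.


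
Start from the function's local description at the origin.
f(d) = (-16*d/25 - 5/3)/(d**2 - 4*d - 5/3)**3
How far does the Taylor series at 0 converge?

Denominator factor (d**2 - 4*d - 5/3)^3: discriminant 68/3, real irrational roots 2 + (1/3)*sqrt(51) and 2 - (1/3)*sqrt(51); poles of order 3, moduli 2 + (1/3)*sqrt(51) and -2 + (1/3)*sqrt(51).
The radius of convergence is the smallest modulus among the singular points: -2 + (1/3)*sqrt(51).

The radius of convergence is -2 + (1/3)*sqrt(51).


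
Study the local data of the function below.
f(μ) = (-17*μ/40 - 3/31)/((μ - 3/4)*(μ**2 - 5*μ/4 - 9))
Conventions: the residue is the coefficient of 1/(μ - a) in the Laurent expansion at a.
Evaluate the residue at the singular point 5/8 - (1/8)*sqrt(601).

The residue is -687/31000 + (53387/18631000)*sqrt(601).

The factor μ**2 - 5*μ/4 - 9 splits as (μ - a)(μ - a') with a = 5/8 - (1/8)*sqrt(601), a' = 5/8 + (1/8)*sqrt(601). At the order-1 pole a set g(μ) = (μ - a)*f(μ) = [(-17*μ/40 - 3/31)/(μ - 3/4)] / (μ - a').
Simple pole: residue = g(a) at a = 5/8 - (1/8)*sqrt(601), which is -687/31000 + (53387/18631000)*sqrt(601).


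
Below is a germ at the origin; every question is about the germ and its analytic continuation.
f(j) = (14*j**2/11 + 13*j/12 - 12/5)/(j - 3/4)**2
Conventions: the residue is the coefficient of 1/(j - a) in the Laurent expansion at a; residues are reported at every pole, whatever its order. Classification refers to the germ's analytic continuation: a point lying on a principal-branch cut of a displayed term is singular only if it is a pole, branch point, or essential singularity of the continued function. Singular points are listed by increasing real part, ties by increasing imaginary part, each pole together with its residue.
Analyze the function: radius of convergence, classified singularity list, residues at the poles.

Denominator factor (j - 3/4)^2: pole of order 2 at 3/4, modulus 3/4.
The radius of convergence is the smallest modulus among the singular points: 3/4.
At the order-2 pole 3/4 set g(j) = (j - (3/4))^2*f(j) = 14*j**2/11 + 13*j/12 - 12/5.
Order-2 pole: residue = g'(a); g'(3/4) = 395/132, so the residue is 395/132.

Radius of convergence at 0: 3/4.
At 3/4: a pole of order 2; residue 395/132.


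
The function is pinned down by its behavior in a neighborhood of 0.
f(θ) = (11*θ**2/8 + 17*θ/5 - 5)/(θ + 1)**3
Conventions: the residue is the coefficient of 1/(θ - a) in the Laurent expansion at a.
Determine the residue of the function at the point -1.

At the order-3 pole -1 set g(θ) = (θ - (-1))^3*f(θ) = 11*θ**2/8 + 17*θ/5 - 5.
Order-3 pole: residue = g''(a)/2; g''(-1) = 11/4, so the residue is 11/8.

The residue is 11/8.


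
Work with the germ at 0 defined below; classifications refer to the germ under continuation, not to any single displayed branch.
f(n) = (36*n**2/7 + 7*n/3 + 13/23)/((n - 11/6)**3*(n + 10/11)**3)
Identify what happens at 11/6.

The point is a pole of order 3.

The denominator factor n - 11/6 vanishes at 11/6 and appears to the power 3; the numerator there equals 64129/2898, nonzero, and no other factor vanishes.
Hence a pole whose order is the multiplicity, 3.


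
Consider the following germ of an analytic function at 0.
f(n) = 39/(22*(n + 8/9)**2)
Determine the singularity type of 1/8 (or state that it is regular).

The point is a regular point.

Denominator factors: n + 8/9 = 73/72 at n = 1/8 — none vanishes.
So the germ continues analytically to 1/8.


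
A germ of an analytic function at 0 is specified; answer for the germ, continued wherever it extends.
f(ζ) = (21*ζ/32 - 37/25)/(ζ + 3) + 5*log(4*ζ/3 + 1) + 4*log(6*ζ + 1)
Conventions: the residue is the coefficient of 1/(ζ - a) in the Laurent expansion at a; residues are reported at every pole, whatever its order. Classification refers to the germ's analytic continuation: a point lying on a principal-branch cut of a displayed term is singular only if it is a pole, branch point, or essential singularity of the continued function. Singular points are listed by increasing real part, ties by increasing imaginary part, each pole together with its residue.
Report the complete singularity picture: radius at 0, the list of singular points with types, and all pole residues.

Radius of convergence at 0: 1/6.
At -3: a pole of order 1; residue -2759/800.
At -3/4: a logarithmic branch point.
At -1/6: a logarithmic branch point.

Denominator factor (ζ + 3): pole of order 1 at -3, modulus 3.
Branch term (5)*log(1 - ζ/(-3/4)): its argument vanishes at ζ = -3/4, a logarithmic branch point, modulus 3/4.
Branch term (4)*log(1 - ζ/(-1/6)): its argument vanishes at ζ = -1/6, a logarithmic branch point, modulus 1/6.
The radius of convergence is the smallest modulus among the singular points: 1/6.
The branch terms are analytic at -3 and contribute nothing to the residue; only the rational part matters.
At the order-1 pole -3 set g(ζ) = (ζ - (-3))*(rational part) = 21*ζ/32 - 37/25.
Simple pole: residue = g(a) at a = -3, which is -2759/800.
List the singular points by increasing real part (a conjugate pair: the negative imaginary part first).


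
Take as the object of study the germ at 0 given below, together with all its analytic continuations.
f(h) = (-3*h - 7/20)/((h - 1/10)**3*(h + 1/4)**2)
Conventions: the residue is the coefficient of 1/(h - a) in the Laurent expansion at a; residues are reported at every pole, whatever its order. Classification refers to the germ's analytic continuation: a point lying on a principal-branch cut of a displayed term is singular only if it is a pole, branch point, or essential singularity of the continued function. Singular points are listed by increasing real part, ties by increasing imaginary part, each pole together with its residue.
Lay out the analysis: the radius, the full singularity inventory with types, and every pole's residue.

Radius of convergence at 0: 1/10.
At -1/4: a pole of order 2; residue -24000/2401.
At 1/10: a pole of order 3; residue 24000/2401.

Denominator factor (h - 1/10)^3: pole of order 3 at 1/10, modulus 1/10.
Denominator factor (h + 1/4)^2: pole of order 2 at -1/4, modulus 1/4.
The radius of convergence is the smallest modulus among the singular points: 1/10.
At the order-2 pole -1/4 set g(h) = (h - (-1/4))^2*f(h) = (-3*h - 7/20)/(h - 1/10)**3.
Order-2 pole: residue = g'(a); g'(-1/4) = -24000/2401, so the residue is -24000/2401.
At the order-3 pole 1/10 set g(h) = (h - (1/10))^3*f(h) = (-3*h - 7/20)/(h + 1/4)**2.
Order-3 pole: residue = g''(a)/2; g''(1/10) = 48000/2401, so the residue is 24000/2401.
List the singular points by increasing real part (a conjugate pair: the negative imaginary part first).


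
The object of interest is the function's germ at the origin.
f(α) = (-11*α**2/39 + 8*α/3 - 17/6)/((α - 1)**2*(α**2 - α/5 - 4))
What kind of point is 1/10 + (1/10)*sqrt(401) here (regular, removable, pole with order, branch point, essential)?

The denominator factor α**2 - α/5 - 4 vanishes at 1/10 + (1/10)*sqrt(401) and appears to the power 1; the numerator there equals -3608/975 + (509/1950)*sqrt(401), nonzero, and no other factor vanishes.
Hence a pole whose order is the multiplicity, 1.

The point is a pole of order 1.


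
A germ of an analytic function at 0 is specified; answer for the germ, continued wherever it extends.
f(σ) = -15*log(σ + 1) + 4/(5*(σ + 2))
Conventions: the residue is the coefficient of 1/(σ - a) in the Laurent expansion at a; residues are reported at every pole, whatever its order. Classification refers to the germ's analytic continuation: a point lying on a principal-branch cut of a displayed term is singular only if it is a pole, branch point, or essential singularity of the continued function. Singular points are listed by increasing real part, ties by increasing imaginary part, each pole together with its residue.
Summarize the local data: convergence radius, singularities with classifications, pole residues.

Radius of convergence at 0: 1.
At -2: a pole of order 1; residue 4/5.
At -1: a logarithmic branch point.

Denominator factor (σ + 2): pole of order 1 at -2, modulus 2.
Branch term (-15)*log(1 - σ/(-1)): its argument vanishes at σ = -1, a logarithmic branch point, modulus 1.
The radius of convergence is the smallest modulus among the singular points: 1.
The branch term is analytic at -2 and contributes nothing to the residue; only the rational part matters.
At the order-1 pole -2 set g(σ) = (σ - (-2))*(rational part) = 4/5.
Simple pole: residue = g(a) at a = -2, which is 4/5.
List the singular points by increasing real part (a conjugate pair: the negative imaginary part first).


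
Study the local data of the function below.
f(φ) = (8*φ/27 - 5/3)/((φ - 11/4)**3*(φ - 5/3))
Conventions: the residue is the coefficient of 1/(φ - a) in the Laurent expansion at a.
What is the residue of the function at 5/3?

At the order-1 pole 5/3 set g(φ) = (φ - (5/3))*f(φ) = (8*φ/27 - 5/3)/(φ - 11/4)**3.
Simple pole: residue = g(a) at a = 5/3, which is 6080/6591.

The residue is 6080/6591.


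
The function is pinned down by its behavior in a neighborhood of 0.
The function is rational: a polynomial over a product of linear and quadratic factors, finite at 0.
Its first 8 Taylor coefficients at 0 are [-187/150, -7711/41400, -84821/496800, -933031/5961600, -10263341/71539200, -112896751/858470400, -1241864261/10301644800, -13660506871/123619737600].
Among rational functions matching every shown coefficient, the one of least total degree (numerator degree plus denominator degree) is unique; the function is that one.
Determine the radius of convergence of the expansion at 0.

The radius of convergence is 12/11.

No rational of total degree below 2 reproduces all 8 coefficients; solving the [1/1] Pade equations on them gives f(κ) = (34/25 - 24*κ/23)/(κ - 12/11), whose expansion matches every shown term.
Denominator factor (κ - 12/11): pole of order 1 at 12/11, modulus 12/11.
The radius of convergence is the smallest modulus among the singular points: 12/11.


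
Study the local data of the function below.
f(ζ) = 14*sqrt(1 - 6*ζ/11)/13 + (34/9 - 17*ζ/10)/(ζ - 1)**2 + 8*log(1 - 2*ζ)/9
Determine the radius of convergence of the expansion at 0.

The radius of convergence is 1/2.

Denominator factor (ζ - 1)^2: pole of order 2 at 1, modulus 1.
Branch term (8/9)*log(1 - ζ/(1/2)): its argument vanishes at ζ = 1/2, a logarithmic branch point, modulus 1/2.
Branch term (14/13)*sqrt(1 - ζ/(11/6)): its argument vanishes at ζ = 11/6, a square-root branch point, modulus 11/6.
The radius of convergence is the smallest modulus among the singular points: 1/2.


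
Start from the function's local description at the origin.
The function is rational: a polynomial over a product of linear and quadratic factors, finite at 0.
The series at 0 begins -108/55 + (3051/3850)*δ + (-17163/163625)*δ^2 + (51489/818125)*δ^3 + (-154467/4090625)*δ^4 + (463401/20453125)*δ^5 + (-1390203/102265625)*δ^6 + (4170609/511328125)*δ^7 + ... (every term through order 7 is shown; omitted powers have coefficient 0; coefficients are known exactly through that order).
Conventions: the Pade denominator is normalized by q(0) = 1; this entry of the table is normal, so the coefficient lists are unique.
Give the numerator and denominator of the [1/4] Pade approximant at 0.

Taylor coefficients needed (read off): a_0 = -108/55, a_1 = 3051/3850, a_2 = -17163/163625, a_3 = 51489/818125, a_4 = -154467/4090625, a_5 = 463401/20453125.
Write the denominator as Q(δ) = 1 + q1*δ + q2*δ^2 + q3*δ^3 + q4*δ^4. Requiring Q*f - P = O(δ^6) with deg P <= 1 kills the coefficients of δ^2..δ^5 in Q*f:
  δ^2: a_2 + q1*a_1 + q2*a_0 = 0, i.e. -17163/163625 + (3051/3850)*q1 + (-108/55)*q2 = 0.
  δ^3: a_3 + q1*a_2 + q2*a_1 + q3*a_0 = 0, i.e. 51489/818125 + (-17163/163625)*q1 + (3051/3850)*q2 + (-108/55)*q3 = 0.
  δ^4: a_4 + q1*a_3 + q2*a_2 + q3*a_1 + q4*a_0 = 0, i.e. -154467/4090625 + (51489/818125)*q1 + (-17163/163625)*q2 + (3051/3850)*q3 + (-108/55)*q4 = 0.
  δ^5: a_5 + q1*a_4 + q2*a_3 + q3*a_2 + q4*a_1 = 0, i.e. 463401/20453125 + (-154467/4090625)*q1 + (51489/818125)*q2 + (-17163/163625)*q3 + (3051/3850)*q4 = 0.
Solving this linear system: q1 = -23070886/52421065, q2 = -123531646/534694863, q3 = -100731554/2673474315, q4 = -4935846146/136347190065.
The numerator is Q*f truncated at degree 1: P0 = a_0 = -108/55; P1 = a_1 + q1*a_0 = 13374102699/8072844010.

The Pade approximant has numerator coefficients [-108/55, 13374102699/8072844010]; denominator coefficients [1, -23070886/52421065, -123531646/534694863, -100731554/2673474315, -4935846146/136347190065].


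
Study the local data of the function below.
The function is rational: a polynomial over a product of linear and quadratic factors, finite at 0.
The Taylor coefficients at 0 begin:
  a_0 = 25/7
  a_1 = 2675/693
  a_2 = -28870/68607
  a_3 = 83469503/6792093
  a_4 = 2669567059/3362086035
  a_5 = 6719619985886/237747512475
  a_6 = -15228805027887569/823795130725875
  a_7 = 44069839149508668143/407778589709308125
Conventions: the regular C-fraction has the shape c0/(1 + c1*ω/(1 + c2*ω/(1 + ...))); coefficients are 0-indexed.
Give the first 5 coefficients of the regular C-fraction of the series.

Taylor coefficients (read off): a_0 = 25/7, a_1 = 2675/693, a_2 = -28870/68607, a_3 = 83469503/6792093, a_4 = 2669567059/3362086035.
c0 = a_0 = 25/7. Peel one level at a time: if S = 1 + c*ω/S' with S'(0) = 1, then c is the ω-coefficient of S and S' = c*ω/(S - 1).
S_1 = c0/f = 1 + (-107/99)*ω + (5729/4455)*ω^2 + ...; c1 = -107/99.
S_2 = c1*ω/(S_1 - 1) = 1 + (5729/4815)*ω + (-1634141/515205)*ω^2 + ...; c2 = 5729/4815.
S_3 = c2*ω/(S_2 - 1) = 1 + (1634141/613003)*ω + (258031302/32821441)*ω^2 + ...; c3 = 1634141/613003.
S_4 = c3*ω/(S_3 - 1) = 1 + (-27609349314/9361993789)*ω + ...; c4 = -27609349314/9361993789.

The regular C-fraction coefficients are [25/7, -107/99, 5729/4815, 1634141/613003, -27609349314/9361993789].


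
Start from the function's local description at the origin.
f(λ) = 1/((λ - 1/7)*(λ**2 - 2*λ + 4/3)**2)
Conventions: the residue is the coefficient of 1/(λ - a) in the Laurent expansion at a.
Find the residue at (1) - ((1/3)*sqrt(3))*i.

The factor λ**2 - 2*λ + 4/3 splits as (λ - a)(λ - a') with a = (1) - ((1/3)*sqrt(3))*i, a' = (1) + ((1/3)*sqrt(3))*i. At the order-2 pole a set g(λ) = (λ - a)^2*f(λ) = [1/(λ - 1/7)] / (λ - a')^2.
Order-2 pole: residue = g'(a); g'((1) - ((1/3)*sqrt(3))*i) = (-21609/49298) + ((48195/49298)*sqrt(3))*i, so the residue is (-21609/49298) + ((48195/49298)*sqrt(3))*i.

The residue is (-21609/49298) + ((48195/49298)*sqrt(3))*i.


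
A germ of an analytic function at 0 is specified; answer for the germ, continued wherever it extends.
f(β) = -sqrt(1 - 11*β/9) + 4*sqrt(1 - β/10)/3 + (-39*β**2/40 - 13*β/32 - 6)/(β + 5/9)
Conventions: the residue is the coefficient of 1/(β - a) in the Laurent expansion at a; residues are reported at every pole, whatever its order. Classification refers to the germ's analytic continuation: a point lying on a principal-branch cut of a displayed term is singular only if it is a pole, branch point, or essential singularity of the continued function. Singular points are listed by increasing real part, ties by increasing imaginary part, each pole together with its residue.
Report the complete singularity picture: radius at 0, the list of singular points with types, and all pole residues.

Denominator factor (β + 5/9): pole of order 1 at -5/9, modulus 5/9.
Branch term (-1)*sqrt(1 - β/(9/11)): its argument vanishes at β = 9/11, a square-root branch point, modulus 9/11.
Branch term (4/3)*sqrt(1 - β/(10)): its argument vanishes at β = 10, a square-root branch point, modulus 10.
The radius of convergence is the smallest modulus among the singular points: 5/9.
The branch terms are analytic at -5/9 and contribute nothing to the residue; only the rational part matters.
At the order-1 pole -5/9 set g(β) = (β - (-5/9))*(rational part) = -39*β**2/40 - 13*β/32 - 6.
Simple pole: residue = g(a) at a = -5/9, which is -5249/864.
List the singular points by increasing real part (a conjugate pair: the negative imaginary part first).

Radius of convergence at 0: 5/9.
At -5/9: a pole of order 1; residue -5249/864.
At 9/11: an algebraic (square-root) branch point.
At 10: an algebraic (square-root) branch point.


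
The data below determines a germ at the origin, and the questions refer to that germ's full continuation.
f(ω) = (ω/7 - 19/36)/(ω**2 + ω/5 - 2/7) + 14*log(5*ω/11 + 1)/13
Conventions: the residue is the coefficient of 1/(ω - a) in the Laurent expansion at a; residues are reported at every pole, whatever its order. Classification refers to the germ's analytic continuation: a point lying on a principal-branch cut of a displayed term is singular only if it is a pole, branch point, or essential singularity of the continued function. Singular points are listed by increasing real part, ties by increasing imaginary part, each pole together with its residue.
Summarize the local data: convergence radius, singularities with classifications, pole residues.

Denominator factor (ω**2 + ω/5 - 2/7): discriminant 207/175, real irrational roots -1/10 + (3/70)*sqrt(161) and -1/10 - (3/70)*sqrt(161); poles of order 1, moduli -1/10 + (3/70)*sqrt(161) and 1/10 + (3/70)*sqrt(161).
Branch term (14/13)*log(1 - ω/(-11/5)): its argument vanishes at ω = -11/5, a logarithmic branch point, modulus 11/5.
The radius of convergence is the smallest modulus among the singular points: -1/10 + (3/70)*sqrt(161).
The branch term is analytic at -1/10 - (3/70)*sqrt(161) and contributes nothing to the residue; only the rational part matters.
The factor ω**2 + ω/5 - 2/7 splits as (ω - a)(ω - a') with a = -1/10 - (3/70)*sqrt(161), a' = -1/10 + (3/70)*sqrt(161). At the order-1 pole a set g(ω) = (ω - a)*(rational part) = [ω/7 - 19/36] / (ω - a').
Simple pole: residue = g(a) at a = -1/10 - (3/70)*sqrt(161), which is 1/14 + (683/17388)*sqrt(161).
The branch term is analytic at -1/10 + (3/70)*sqrt(161) and contributes nothing to the residue; only the rational part matters.
The factor ω**2 + ω/5 - 2/7 splits as (ω - a)(ω - a') with a = -1/10 + (3/70)*sqrt(161), a' = -1/10 - (3/70)*sqrt(161). At the order-1 pole a set g(ω) = (ω - a)*(rational part) = [ω/7 - 19/36] / (ω - a').
Simple pole: residue = g(a) at a = -1/10 + (3/70)*sqrt(161), which is 1/14 - (683/17388)*sqrt(161).
List the singular points by increasing real part (a conjugate pair: the negative imaginary part first).

Radius of convergence at 0: -1/10 + (3/70)*sqrt(161).
At -11/5: a logarithmic branch point.
At -1/10 - (3/70)*sqrt(161): a pole of order 1; residue 1/14 + (683/17388)*sqrt(161).
At -1/10 + (3/70)*sqrt(161): a pole of order 1; residue 1/14 - (683/17388)*sqrt(161).


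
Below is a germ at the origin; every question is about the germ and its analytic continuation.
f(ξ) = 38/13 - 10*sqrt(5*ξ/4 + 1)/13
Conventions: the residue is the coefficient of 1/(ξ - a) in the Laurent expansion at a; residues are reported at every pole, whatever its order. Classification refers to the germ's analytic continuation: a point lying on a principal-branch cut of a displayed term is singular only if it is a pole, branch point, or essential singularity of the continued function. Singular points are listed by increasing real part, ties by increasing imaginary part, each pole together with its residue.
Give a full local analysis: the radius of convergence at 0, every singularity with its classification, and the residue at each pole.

Radius of convergence at 0: 4/5.
At -4/5: an algebraic (square-root) branch point.

Branch term (-10/13)*sqrt(1 - ξ/(-4/5)): its argument vanishes at ξ = -4/5, a square-root branch point, modulus 4/5.
The radius of convergence is the smallest modulus among the singular points: 4/5.


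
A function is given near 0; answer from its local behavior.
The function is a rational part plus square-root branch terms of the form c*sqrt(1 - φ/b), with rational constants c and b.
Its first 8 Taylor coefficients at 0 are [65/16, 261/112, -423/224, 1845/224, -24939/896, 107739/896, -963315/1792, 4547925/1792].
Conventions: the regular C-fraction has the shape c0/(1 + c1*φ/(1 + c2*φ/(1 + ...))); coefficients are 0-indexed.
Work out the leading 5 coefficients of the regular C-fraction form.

Taylor coefficients (read off): a_0 = 65/16, a_1 = 261/112, a_2 = -423/224, a_3 = 1845/224, a_4 = -24939/896.
c0 = a_0 = 65/16. Peel one level at a time: if S = 1 + c*φ/S' with S'(0) = 1, then c is the φ-coefficient of S and S' = c*φ/(S - 1).
S_1 = c0/f = 1 + (-261/455)*φ + (328707/414050)*φ^2 + ...; c1 = -261/455.
S_2 = c1*φ/(S_1 - 1) = 1 + (36523/26390)*φ + (-9681/3364)*φ^2 + ...; c2 = 36523/26390.
S_3 = c2*φ/(S_2 - 1) = 1 + (4404855/2118334)*φ + (-2944153485/5335718116)*φ^2 + ...; c3 = 4404855/2118334.
S_4 = c3*φ/(S_3 - 1) = 1 + (8935683/33674206)*φ + ...; c4 = 8935683/33674206.

The regular C-fraction coefficients are [65/16, -261/455, 36523/26390, 4404855/2118334, 8935683/33674206].


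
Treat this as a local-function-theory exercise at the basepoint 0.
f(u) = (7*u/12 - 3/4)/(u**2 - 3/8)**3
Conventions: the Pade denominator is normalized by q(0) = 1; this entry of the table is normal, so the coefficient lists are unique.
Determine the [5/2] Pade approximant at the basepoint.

Taylor coefficients needed (expand at 0): a_0 = 128/9, a_1 = -896/81, a_2 = 1024/9, a_3 = -7168/81, a_4 = 16384/27, a_5 = -114688/243, a_6 = 655360/243, a_7 = -4587520/2187.
Write the denominator as Q(u) = 1 + q1*u + q2*u^2. Requiring Q*f - P = O(u^8) with deg P <= 5 kills the coefficients of u^6..u^7 in Q*f:
  u^6: a_6 + q1*a_5 + q2*a_4 = 0, i.e. 655360/243 + (-114688/243)*q1 + (16384/27)*q2 = 0.
  u^7: a_7 + q1*a_6 + q2*a_5 = 0, i.e. -4587520/2187 + (655360/243)*q1 + (-114688/243)*q2 = 0.
Solving this linear system: q1 = 0, q2 = -40/9.
The numerator is Q*f truncated at degree 5: P0 = a_0 = 128/9; P1 = a_1 + q1*a_0 = -896/81; P2 = a_2 + q1*a_1 + q2*a_0 = 4096/81; P3 = a_3 + q1*a_2 + q2*a_1 = -28672/729; P4 = a_4 + q1*a_3 + q2*a_2 = 8192/81; P5 = a_5 + q1*a_4 + q2*a_3 = -57344/729.

The Pade approximant has numerator coefficients [128/9, -896/81, 4096/81, -28672/729, 8192/81, -57344/729]; denominator coefficients [1, 0, -40/9].


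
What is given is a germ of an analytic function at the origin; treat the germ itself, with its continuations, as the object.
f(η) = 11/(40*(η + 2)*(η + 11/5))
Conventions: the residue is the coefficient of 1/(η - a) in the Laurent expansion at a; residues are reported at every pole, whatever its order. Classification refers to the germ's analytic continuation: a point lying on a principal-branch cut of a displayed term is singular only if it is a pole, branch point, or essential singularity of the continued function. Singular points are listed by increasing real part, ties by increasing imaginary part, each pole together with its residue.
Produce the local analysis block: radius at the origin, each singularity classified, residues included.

Radius of convergence at 0: 2.
At -11/5: a pole of order 1; residue -11/8.
At -2: a pole of order 1; residue 11/8.

Denominator factor (η + 11/5): pole of order 1 at -11/5, modulus 11/5.
Denominator factor (η + 2): pole of order 1 at -2, modulus 2.
The radius of convergence is the smallest modulus among the singular points: 2.
At the order-1 pole -11/5 set g(η) = (η - (-11/5))*f(η) = 11/(40*(η + 2)).
Simple pole: residue = g(a) at a = -11/5, which is -11/8.
At the order-1 pole -2 set g(η) = (η - (-2))*f(η) = 11/(40*(η + 11/5)).
Simple pole: residue = g(a) at a = -2, which is 11/8.
List the singular points by increasing real part (a conjugate pair: the negative imaginary part first).


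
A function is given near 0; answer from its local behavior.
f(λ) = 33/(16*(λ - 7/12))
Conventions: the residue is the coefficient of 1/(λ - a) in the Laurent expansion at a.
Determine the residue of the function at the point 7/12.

The residue is 33/16.

At the order-1 pole 7/12 set g(λ) = (λ - (7/12))*f(λ) = 33/16.
Simple pole: residue = g(a) at a = 7/12, which is 33/16.


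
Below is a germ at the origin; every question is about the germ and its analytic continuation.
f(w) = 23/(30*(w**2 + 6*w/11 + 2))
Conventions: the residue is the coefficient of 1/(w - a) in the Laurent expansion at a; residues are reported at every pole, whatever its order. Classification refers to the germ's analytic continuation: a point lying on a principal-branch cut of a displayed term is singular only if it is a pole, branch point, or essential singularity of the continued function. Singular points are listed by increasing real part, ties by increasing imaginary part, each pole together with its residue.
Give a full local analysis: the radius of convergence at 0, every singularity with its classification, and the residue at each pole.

Radius of convergence at 0: sqrt(2).
At (-3/11) - ((1/11)*sqrt(233))*i: a pole of order 1; residue ((253/13980)*sqrt(233))*i.
At (-3/11) + ((1/11)*sqrt(233))*i: a pole of order 1; residue -((253/13980)*sqrt(233))*i.

Denominator factor (w**2 + 6*w/11 + 2): discriminant -932/121, complex-conjugate roots (-3/11) + ((1/11)*sqrt(233))*i and (-3/11) - ((1/11)*sqrt(233))*i; poles of order 1, moduli sqrt(2) and sqrt(2).
The radius of convergence is the smallest modulus among the singular points: sqrt(2).
The factor w**2 + 6*w/11 + 2 splits as (w - a)(w - a') with a = (-3/11) - ((1/11)*sqrt(233))*i, a' = (-3/11) + ((1/11)*sqrt(233))*i. At the order-1 pole a set g(w) = (w - a)*f(w) = [23/30] / (w - a').
Simple pole: residue = g(a) at a = (-3/11) - ((1/11)*sqrt(233))*i, which is ((253/13980)*sqrt(233))*i.
The factor w**2 + 6*w/11 + 2 splits as (w - a)(w - a') with a = (-3/11) + ((1/11)*sqrt(233))*i, a' = (-3/11) - ((1/11)*sqrt(233))*i. At the order-1 pole a set g(w) = (w - a)*f(w) = [23/30] / (w - a').
Simple pole: residue = g(a) at a = (-3/11) + ((1/11)*sqrt(233))*i, which is -((253/13980)*sqrt(233))*i.
List the singular points by increasing real part (a conjugate pair: the negative imaginary part first).


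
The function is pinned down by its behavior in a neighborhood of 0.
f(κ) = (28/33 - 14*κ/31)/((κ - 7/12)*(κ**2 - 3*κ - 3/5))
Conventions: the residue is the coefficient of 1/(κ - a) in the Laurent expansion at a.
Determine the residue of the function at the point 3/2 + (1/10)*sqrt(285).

The residue is 71820/493427 - (32228/2556849)*sqrt(285).

The factor κ**2 - 3*κ - 3/5 splits as (κ - a)(κ - a') with a = 3/2 + (1/10)*sqrt(285), a' = 3/2 - (1/10)*sqrt(285). At the order-1 pole a set g(κ) = (κ - a)*f(κ) = [(28/33 - 14*κ/31)/(κ - 7/12)] / (κ - a').
Simple pole: residue = g(a) at a = 3/2 + (1/10)*sqrt(285), which is 71820/493427 - (32228/2556849)*sqrt(285).


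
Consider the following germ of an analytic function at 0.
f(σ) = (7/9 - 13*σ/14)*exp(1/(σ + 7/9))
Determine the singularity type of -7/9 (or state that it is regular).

The exponent 1/(σ - (-7/9)) has a pole at -7/9, so exp(1/(σ - (-7/9))) takes every nonzero value near it: an essential singularity (not a pole of any order).

The point is an essential singularity.


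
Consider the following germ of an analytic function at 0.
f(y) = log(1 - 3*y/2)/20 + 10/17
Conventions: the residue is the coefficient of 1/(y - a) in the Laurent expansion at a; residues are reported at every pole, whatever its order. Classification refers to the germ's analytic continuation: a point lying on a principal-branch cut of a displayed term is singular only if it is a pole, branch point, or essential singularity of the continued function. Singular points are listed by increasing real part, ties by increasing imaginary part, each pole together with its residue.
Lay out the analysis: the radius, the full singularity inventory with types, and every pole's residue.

Radius of convergence at 0: 2/3.
At 2/3: a logarithmic branch point.

Branch term (1/20)*log(1 - y/(2/3)): its argument vanishes at y = 2/3, a logarithmic branch point, modulus 2/3.
The radius of convergence is the smallest modulus among the singular points: 2/3.


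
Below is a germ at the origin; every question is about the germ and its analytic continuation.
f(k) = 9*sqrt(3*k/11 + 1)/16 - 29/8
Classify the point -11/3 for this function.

The point is an algebraic (square-root) branch point.

The term (9/16)*sqrt(1 - k/(-11/3)) has argument 1 - -11/3/(-11/3) = 0 at -11/3: a square-root (algebraic, two-sheeted) branch point; the remaining terms are analytic or single-valued there.


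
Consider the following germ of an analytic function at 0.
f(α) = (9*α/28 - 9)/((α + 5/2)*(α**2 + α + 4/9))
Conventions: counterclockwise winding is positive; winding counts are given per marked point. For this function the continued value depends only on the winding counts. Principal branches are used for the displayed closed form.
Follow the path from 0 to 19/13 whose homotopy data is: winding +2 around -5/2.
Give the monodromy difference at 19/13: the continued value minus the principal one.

Continued minus principal equals 0.

The function is rational, hence single-valued: continuing it around any pole returns the same value, so the difference is 0.


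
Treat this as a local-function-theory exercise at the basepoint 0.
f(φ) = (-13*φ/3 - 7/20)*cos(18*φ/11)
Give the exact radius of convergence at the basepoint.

The factor cos(18*φ/11) is entire and contributes no finite singular point.
The polynomial part has no poles.
No finite singular points: the Taylor series at 0 converges everywhere.

The radius of convergence is infinite.


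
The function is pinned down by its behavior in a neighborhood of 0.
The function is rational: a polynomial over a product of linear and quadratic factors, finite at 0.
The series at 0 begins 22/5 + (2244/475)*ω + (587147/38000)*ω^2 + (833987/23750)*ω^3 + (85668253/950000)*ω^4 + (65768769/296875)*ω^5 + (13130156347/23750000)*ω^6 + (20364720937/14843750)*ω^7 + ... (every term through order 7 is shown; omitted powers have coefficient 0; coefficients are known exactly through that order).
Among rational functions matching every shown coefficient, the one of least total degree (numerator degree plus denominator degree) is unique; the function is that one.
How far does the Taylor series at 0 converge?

The radius of convergence is -4/11 + (1/11)*sqrt(71).

No rational of total degree below 4 reproduces all 8 coefficients; solving the [2/2] Pade equations on them gives f(ω) = (13*ω**2/16 + 20*ω/19 - 2)/(ω**2 + 8*ω/11 - 5/11), whose expansion matches every shown term.
Denominator factor (ω**2 + 8*ω/11 - 5/11): discriminant 284/121, real irrational roots -4/11 + (1/11)*sqrt(71) and -4/11 - (1/11)*sqrt(71); poles of order 1, moduli -4/11 + (1/11)*sqrt(71) and 4/11 + (1/11)*sqrt(71).
The radius of convergence is the smallest modulus among the singular points: -4/11 + (1/11)*sqrt(71).


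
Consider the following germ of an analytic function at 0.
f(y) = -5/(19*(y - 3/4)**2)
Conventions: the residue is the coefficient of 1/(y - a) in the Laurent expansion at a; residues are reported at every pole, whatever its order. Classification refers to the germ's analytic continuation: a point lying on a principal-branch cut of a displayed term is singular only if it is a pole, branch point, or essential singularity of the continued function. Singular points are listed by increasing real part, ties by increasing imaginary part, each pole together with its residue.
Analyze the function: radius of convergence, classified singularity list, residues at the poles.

Radius of convergence at 0: 3/4.
At 3/4: a pole of order 2; residue 0.

Denominator factor (y - 3/4)^2: pole of order 2 at 3/4, modulus 3/4.
The radius of convergence is the smallest modulus among the singular points: 3/4.
At the order-2 pole 3/4 set g(y) = (y - (3/4))^2*f(y) = -5/19.
Order-2 pole: residue = g'(a); g'(3/4) = 0, so the residue is 0.
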